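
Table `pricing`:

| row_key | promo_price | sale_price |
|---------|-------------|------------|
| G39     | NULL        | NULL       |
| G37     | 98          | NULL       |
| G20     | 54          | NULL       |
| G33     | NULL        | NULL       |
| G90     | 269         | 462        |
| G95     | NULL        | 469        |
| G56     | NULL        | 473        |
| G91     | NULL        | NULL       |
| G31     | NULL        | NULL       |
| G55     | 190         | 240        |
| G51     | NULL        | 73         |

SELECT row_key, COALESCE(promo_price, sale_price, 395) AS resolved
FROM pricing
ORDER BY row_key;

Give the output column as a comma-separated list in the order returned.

row_key=G20: promo_price=54 → 54
row_key=G31: promo_price=NULL, sale_price=NULL, → literal 395 → 395
row_key=G33: promo_price=NULL, sale_price=NULL, → literal 395 → 395
row_key=G37: promo_price=98 → 98
row_key=G39: promo_price=NULL, sale_price=NULL, → literal 395 → 395
row_key=G51: promo_price=NULL, sale_price=73 → 73
row_key=G55: promo_price=190 → 190
row_key=G56: promo_price=NULL, sale_price=473 → 473
row_key=G90: promo_price=269 → 269
row_key=G91: promo_price=NULL, sale_price=NULL, → literal 395 → 395
row_key=G95: promo_price=NULL, sale_price=469 → 469

54, 395, 395, 98, 395, 73, 190, 473, 269, 395, 469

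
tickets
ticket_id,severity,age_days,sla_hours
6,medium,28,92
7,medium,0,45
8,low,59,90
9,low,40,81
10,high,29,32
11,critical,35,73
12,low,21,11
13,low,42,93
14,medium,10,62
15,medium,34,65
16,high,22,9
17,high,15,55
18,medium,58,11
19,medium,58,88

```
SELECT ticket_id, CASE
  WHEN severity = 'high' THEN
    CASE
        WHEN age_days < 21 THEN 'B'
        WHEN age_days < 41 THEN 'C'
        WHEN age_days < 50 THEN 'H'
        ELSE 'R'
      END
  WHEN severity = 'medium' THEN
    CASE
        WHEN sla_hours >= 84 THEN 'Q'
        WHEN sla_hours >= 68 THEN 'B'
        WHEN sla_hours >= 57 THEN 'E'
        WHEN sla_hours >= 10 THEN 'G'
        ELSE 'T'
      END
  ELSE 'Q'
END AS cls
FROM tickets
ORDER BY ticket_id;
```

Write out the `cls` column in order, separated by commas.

Q, G, Q, Q, C, Q, Q, Q, E, E, C, B, G, Q

ticket_id=6: severity='medium' → inner[sla_hours >= 84] → Q
ticket_id=7: severity='medium' → inner[sla_hours >= 10] → G
ticket_id=8: severity='low' → outer ELSE → Q
ticket_id=9: severity='low' → outer ELSE → Q
ticket_id=10: severity='high' → inner[age_days < 41] → C
ticket_id=11: severity='critical' → outer ELSE → Q
ticket_id=12: severity='low' → outer ELSE → Q
ticket_id=13: severity='low' → outer ELSE → Q
ticket_id=14: severity='medium' → inner[sla_hours >= 57] → E
ticket_id=15: severity='medium' → inner[sla_hours >= 57] → E
ticket_id=16: severity='high' → inner[age_days < 41] → C
ticket_id=17: severity='high' → inner[age_days < 21] → B
ticket_id=18: severity='medium' → inner[sla_hours >= 10] → G
ticket_id=19: severity='medium' → inner[sla_hours >= 84] → Q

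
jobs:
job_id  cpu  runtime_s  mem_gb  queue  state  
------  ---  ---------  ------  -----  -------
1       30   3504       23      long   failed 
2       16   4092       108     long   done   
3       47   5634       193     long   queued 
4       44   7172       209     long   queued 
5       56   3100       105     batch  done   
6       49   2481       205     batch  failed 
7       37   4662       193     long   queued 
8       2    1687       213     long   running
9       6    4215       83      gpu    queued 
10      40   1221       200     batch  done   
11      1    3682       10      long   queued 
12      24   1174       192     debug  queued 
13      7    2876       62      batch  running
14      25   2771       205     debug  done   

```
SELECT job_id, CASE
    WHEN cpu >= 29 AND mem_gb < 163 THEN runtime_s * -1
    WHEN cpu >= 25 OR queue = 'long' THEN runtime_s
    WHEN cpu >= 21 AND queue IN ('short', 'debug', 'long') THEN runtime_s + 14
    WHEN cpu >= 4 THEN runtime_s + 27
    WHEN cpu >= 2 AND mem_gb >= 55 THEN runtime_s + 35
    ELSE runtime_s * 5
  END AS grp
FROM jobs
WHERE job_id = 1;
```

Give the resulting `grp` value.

job_id = 1: cpu=30, runtime_s=3504, mem_gb=23, queue=long, state=failed.
cpu >= 29 AND mem_gb < 163 → true → -3504

-3504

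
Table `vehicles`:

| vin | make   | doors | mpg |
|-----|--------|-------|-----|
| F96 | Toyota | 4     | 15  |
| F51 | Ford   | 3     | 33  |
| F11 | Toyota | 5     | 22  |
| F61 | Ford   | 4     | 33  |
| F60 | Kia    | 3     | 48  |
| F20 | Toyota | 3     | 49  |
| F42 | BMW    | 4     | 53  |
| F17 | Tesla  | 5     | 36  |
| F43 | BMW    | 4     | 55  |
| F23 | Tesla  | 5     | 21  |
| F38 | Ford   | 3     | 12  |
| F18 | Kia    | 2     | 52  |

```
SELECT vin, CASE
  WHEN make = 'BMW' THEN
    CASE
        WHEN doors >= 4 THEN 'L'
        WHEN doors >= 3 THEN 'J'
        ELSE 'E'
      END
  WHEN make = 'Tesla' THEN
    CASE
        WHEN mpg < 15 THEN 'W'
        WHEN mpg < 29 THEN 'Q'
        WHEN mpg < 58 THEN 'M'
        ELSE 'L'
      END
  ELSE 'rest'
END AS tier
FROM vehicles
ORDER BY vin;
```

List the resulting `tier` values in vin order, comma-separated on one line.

vin=F11: make='Toyota' → outer ELSE → rest
vin=F17: make='Tesla' → inner[mpg < 58] → M
vin=F18: make='Kia' → outer ELSE → rest
vin=F20: make='Toyota' → outer ELSE → rest
vin=F23: make='Tesla' → inner[mpg < 29] → Q
vin=F38: make='Ford' → outer ELSE → rest
vin=F42: make='BMW' → inner[doors >= 4] → L
vin=F43: make='BMW' → inner[doors >= 4] → L
vin=F51: make='Ford' → outer ELSE → rest
vin=F60: make='Kia' → outer ELSE → rest
vin=F61: make='Ford' → outer ELSE → rest
vin=F96: make='Toyota' → outer ELSE → rest

rest, M, rest, rest, Q, rest, L, L, rest, rest, rest, rest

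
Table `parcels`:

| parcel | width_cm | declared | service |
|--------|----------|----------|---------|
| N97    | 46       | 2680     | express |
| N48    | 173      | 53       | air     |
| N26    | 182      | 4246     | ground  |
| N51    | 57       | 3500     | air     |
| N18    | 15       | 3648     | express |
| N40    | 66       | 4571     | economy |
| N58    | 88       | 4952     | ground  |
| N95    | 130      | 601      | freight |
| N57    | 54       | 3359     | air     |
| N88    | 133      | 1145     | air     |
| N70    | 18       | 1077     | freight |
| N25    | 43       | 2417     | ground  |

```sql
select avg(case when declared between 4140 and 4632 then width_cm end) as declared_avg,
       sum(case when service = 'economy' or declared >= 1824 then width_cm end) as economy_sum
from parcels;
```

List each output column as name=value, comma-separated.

declared_avg=124, economy_sum=551

[declared_avg: declared between 4140 and 4632]
parcel=N97: ✗
parcel=N48: ✗
parcel=N26: ✓ → 182
parcel=N51: ✗
parcel=N18: ✗
parcel=N40: ✓ → 66
parcel=N58: ✗
parcel=N95: ✗
parcel=N57: ✗
parcel=N88: ✗
parcel=N70: ✗
parcel=N25: ✗
declared_avg = (182 + 66) / 2 = 124
—
[economy_sum: service = 'economy' or declared >= 1824]
parcel=N97: ✓ → 46
parcel=N48: ✗
parcel=N26: ✓ → 182
parcel=N51: ✓ → 57
parcel=N18: ✓ → 15
parcel=N40: ✓ → 66
parcel=N58: ✓ → 88
parcel=N95: ✗
parcel=N57: ✓ → 54
parcel=N88: ✗
parcel=N70: ✗
parcel=N25: ✓ → 43
economy_sum = 46 + 182 + 57 + 15 + 66 + 88 + 54 + 43 = 551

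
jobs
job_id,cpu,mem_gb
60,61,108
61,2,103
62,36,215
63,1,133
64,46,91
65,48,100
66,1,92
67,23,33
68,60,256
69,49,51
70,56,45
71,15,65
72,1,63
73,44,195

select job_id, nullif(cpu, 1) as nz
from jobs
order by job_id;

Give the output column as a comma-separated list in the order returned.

61, 2, 36, NULL, 46, 48, NULL, 23, 60, 49, 56, 15, NULL, 44

job_id=60: cpu=61 vs 1: differ → 61
job_id=61: cpu=2 vs 1: differ → 2
job_id=62: cpu=36 vs 1: differ → 36
job_id=63: cpu=1 vs 1: equal → NULL
job_id=64: cpu=46 vs 1: differ → 46
job_id=65: cpu=48 vs 1: differ → 48
job_id=66: cpu=1 vs 1: equal → NULL
job_id=67: cpu=23 vs 1: differ → 23
job_id=68: cpu=60 vs 1: differ → 60
job_id=69: cpu=49 vs 1: differ → 49
job_id=70: cpu=56 vs 1: differ → 56
job_id=71: cpu=15 vs 1: differ → 15
job_id=72: cpu=1 vs 1: equal → NULL
job_id=73: cpu=44 vs 1: differ → 44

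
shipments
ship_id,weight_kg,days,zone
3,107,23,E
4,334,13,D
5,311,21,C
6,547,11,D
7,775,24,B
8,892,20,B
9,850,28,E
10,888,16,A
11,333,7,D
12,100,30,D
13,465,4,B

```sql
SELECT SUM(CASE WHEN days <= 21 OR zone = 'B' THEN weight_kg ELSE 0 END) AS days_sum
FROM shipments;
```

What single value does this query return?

ship_id=3: ✗
ship_id=4: ✓ → 334
ship_id=5: ✓ → 311
ship_id=6: ✓ → 547
ship_id=7: ✓ → 775
ship_id=8: ✓ → 892
ship_id=9: ✗
ship_id=10: ✓ → 888
ship_id=11: ✓ → 333
ship_id=12: ✗
ship_id=13: ✓ → 465
days_sum = 334 + 311 + 547 + 775 + 892 + 888 + 333 + 465 = 4545

4545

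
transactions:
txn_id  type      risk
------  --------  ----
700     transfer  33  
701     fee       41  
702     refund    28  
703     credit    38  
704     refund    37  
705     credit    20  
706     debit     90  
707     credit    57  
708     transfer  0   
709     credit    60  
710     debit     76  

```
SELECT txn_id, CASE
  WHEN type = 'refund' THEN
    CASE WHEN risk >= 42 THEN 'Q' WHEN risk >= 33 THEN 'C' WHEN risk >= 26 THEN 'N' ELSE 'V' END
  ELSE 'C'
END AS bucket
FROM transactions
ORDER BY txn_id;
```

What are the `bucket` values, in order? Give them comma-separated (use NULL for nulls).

C, C, N, C, C, C, C, C, C, C, C

txn_id=700: type='transfer' → outer ELSE → C
txn_id=701: type='fee' → outer ELSE → C
txn_id=702: type='refund' → inner[risk >= 26] → N
txn_id=703: type='credit' → outer ELSE → C
txn_id=704: type='refund' → inner[risk >= 33] → C
txn_id=705: type='credit' → outer ELSE → C
txn_id=706: type='debit' → outer ELSE → C
txn_id=707: type='credit' → outer ELSE → C
txn_id=708: type='transfer' → outer ELSE → C
txn_id=709: type='credit' → outer ELSE → C
txn_id=710: type='debit' → outer ELSE → C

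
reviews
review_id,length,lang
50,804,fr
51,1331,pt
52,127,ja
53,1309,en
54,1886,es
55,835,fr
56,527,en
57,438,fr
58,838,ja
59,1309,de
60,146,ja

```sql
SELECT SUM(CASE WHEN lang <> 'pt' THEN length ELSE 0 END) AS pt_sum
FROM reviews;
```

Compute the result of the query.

8219

review_id=50: ✓ → 804
review_id=51: ✗
review_id=52: ✓ → 127
review_id=53: ✓ → 1309
review_id=54: ✓ → 1886
review_id=55: ✓ → 835
review_id=56: ✓ → 527
review_id=57: ✓ → 438
review_id=58: ✓ → 838
review_id=59: ✓ → 1309
review_id=60: ✓ → 146
pt_sum = 804 + 127 + 1309 + 1886 + 835 + 527 + 438 + 838 + 1309 + 146 = 8219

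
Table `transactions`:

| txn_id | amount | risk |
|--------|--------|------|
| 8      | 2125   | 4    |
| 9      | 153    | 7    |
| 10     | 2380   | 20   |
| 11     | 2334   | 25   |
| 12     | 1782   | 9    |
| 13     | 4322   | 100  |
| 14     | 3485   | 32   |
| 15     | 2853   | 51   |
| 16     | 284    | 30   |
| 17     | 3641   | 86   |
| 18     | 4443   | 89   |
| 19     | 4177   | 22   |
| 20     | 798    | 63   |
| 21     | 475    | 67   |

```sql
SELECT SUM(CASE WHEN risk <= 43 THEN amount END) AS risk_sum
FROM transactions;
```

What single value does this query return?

txn_id=8: ✓ → 2125
txn_id=9: ✓ → 153
txn_id=10: ✓ → 2380
txn_id=11: ✓ → 2334
txn_id=12: ✓ → 1782
txn_id=13: ✗
txn_id=14: ✓ → 3485
txn_id=15: ✗
txn_id=16: ✓ → 284
txn_id=17: ✗
txn_id=18: ✗
txn_id=19: ✓ → 4177
txn_id=20: ✗
txn_id=21: ✗
risk_sum = 2125 + 153 + 2380 + 2334 + 1782 + 3485 + 284 + 4177 = 16720

16720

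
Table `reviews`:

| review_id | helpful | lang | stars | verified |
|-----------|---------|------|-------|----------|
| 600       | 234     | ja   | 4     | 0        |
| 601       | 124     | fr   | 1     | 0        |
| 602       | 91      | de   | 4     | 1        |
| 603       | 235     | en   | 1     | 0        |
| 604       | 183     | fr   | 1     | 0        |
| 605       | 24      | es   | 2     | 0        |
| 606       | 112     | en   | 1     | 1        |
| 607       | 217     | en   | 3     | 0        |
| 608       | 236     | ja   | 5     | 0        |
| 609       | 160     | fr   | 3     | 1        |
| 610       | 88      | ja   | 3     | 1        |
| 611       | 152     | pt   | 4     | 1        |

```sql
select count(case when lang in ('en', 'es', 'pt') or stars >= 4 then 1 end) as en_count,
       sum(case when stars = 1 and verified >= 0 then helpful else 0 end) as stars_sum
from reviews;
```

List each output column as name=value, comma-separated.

[en_count: lang in ('en', 'es', 'pt') or stars >= 4]
review_id=600: ✓ → 1
review_id=601: ✗
review_id=602: ✓ → 1
review_id=603: ✓ → 1
review_id=604: ✗
review_id=605: ✓ → 1
review_id=606: ✓ → 1
review_id=607: ✓ → 1
review_id=608: ✓ → 1
review_id=609: ✗
review_id=610: ✗
review_id=611: ✓ → 1
en_count = COUNT(1, 1, 1, 1, 1, 1, 1, 1) = 8
—
[stars_sum: stars = 1 and verified >= 0]
review_id=600: ✗
review_id=601: ✓ → 124
review_id=602: ✗
review_id=603: ✓ → 235
review_id=604: ✓ → 183
review_id=605: ✗
review_id=606: ✓ → 112
review_id=607: ✗
review_id=608: ✗
review_id=609: ✗
review_id=610: ✗
review_id=611: ✗
stars_sum = 124 + 235 + 183 + 112 = 654

en_count=8, stars_sum=654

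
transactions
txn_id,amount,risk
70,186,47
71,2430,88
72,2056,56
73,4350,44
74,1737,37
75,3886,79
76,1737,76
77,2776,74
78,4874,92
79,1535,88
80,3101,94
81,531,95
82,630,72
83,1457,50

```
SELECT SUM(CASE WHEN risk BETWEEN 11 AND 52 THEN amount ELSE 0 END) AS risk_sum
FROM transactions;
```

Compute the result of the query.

txn_id=70: ✓ → 186
txn_id=71: ✗
txn_id=72: ✗
txn_id=73: ✓ → 4350
txn_id=74: ✓ → 1737
txn_id=75: ✗
txn_id=76: ✗
txn_id=77: ✗
txn_id=78: ✗
txn_id=79: ✗
txn_id=80: ✗
txn_id=81: ✗
txn_id=82: ✗
txn_id=83: ✓ → 1457
risk_sum = 186 + 4350 + 1737 + 1457 = 7730

7730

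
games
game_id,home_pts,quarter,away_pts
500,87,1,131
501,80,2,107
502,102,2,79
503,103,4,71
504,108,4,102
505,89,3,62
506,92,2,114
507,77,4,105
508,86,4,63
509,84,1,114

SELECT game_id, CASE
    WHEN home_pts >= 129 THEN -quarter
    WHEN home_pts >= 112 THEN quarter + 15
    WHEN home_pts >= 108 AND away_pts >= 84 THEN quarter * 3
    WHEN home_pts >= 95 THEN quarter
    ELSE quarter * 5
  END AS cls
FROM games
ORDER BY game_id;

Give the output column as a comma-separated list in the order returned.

5, 10, 2, 4, 12, 15, 10, 20, 20, 5

game_id=500: ELSE → 5
game_id=501: ELSE → 10
game_id=502: home_pts >= 95 → 2
game_id=503: home_pts >= 95 → 4
game_id=504: home_pts >= 108 AND away_pts >= 84 → 12
game_id=505: ELSE → 15
game_id=506: ELSE → 10
game_id=507: ELSE → 20
game_id=508: ELSE → 20
game_id=509: ELSE → 5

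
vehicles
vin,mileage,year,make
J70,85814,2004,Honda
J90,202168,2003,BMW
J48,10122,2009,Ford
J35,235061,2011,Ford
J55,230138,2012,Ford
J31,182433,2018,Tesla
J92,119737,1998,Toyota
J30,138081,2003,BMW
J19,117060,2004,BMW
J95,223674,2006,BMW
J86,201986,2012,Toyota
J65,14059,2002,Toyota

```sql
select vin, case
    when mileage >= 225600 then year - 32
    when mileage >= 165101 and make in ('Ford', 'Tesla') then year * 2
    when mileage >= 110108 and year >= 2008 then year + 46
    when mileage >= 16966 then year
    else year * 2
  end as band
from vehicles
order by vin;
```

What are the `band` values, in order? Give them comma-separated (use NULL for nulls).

vin=J19: mileage >= 16966 → 2004
vin=J30: mileage >= 16966 → 2003
vin=J31: mileage >= 165101 and make in ('Ford', 'Tesla') → 4036
vin=J35: mileage >= 225600 → 1979
vin=J48: ELSE → 4018
vin=J55: mileage >= 225600 → 1980
vin=J65: ELSE → 4004
vin=J70: mileage >= 16966 → 2004
vin=J86: mileage >= 110108 and year >= 2008 → 2058
vin=J90: mileage >= 16966 → 2003
vin=J92: mileage >= 16966 → 1998
vin=J95: mileage >= 16966 → 2006

2004, 2003, 4036, 1979, 4018, 1980, 4004, 2004, 2058, 2003, 1998, 2006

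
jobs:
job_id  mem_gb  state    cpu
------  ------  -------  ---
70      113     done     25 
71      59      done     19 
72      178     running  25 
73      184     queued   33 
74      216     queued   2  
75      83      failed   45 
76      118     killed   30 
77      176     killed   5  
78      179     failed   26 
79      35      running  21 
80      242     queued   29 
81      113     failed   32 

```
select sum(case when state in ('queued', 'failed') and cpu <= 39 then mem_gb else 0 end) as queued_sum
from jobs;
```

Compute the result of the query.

934

job_id=70: ✗
job_id=71: ✗
job_id=72: ✗
job_id=73: ✓ → 184
job_id=74: ✓ → 216
job_id=75: ✗
job_id=76: ✗
job_id=77: ✗
job_id=78: ✓ → 179
job_id=79: ✗
job_id=80: ✓ → 242
job_id=81: ✓ → 113
queued_sum = 184 + 216 + 179 + 242 + 113 = 934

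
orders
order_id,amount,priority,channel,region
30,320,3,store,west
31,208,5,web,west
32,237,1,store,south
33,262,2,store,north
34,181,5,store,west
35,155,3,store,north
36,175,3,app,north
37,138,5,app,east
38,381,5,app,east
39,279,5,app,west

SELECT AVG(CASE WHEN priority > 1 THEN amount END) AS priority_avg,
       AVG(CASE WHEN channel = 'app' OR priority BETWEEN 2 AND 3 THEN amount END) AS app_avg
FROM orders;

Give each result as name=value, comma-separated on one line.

priority_avg=233.2222222222, app_avg=244.2857142857

[priority_avg: priority > 1]
order_id=30: ✓ → 320
order_id=31: ✓ → 208
order_id=32: ✗
order_id=33: ✓ → 262
order_id=34: ✓ → 181
order_id=35: ✓ → 155
order_id=36: ✓ → 175
order_id=37: ✓ → 138
order_id=38: ✓ → 381
order_id=39: ✓ → 279
priority_avg = (320 + 208 + 262 + 181 + 155 + 175 + 138 + 381 + 279) / 9 = 233.2222222222
—
[app_avg: channel = 'app' OR priority BETWEEN 2 AND 3]
order_id=30: ✓ → 320
order_id=31: ✗
order_id=32: ✗
order_id=33: ✓ → 262
order_id=34: ✗
order_id=35: ✓ → 155
order_id=36: ✓ → 175
order_id=37: ✓ → 138
order_id=38: ✓ → 381
order_id=39: ✓ → 279
app_avg = (320 + 262 + 155 + 175 + 138 + 381 + 279) / 7 = 244.2857142857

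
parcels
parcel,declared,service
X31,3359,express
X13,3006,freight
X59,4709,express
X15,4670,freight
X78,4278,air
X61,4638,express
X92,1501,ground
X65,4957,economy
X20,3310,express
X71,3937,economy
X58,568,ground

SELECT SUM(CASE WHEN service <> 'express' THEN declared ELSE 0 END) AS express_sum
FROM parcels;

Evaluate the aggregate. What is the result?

parcel=X31: ✗
parcel=X13: ✓ → 3006
parcel=X59: ✗
parcel=X15: ✓ → 4670
parcel=X78: ✓ → 4278
parcel=X61: ✗
parcel=X92: ✓ → 1501
parcel=X65: ✓ → 4957
parcel=X20: ✗
parcel=X71: ✓ → 3937
parcel=X58: ✓ → 568
express_sum = 3006 + 4670 + 4278 + 1501 + 4957 + 3937 + 568 = 22917

22917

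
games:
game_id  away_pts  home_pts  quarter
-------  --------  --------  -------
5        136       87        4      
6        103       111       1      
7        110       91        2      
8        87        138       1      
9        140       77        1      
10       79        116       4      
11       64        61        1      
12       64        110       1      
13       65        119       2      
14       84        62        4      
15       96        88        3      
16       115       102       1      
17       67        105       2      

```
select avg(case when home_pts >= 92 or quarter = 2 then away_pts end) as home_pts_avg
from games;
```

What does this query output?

game_id=5: ✗
game_id=6: ✓ → 103
game_id=7: ✓ → 110
game_id=8: ✓ → 87
game_id=9: ✗
game_id=10: ✓ → 79
game_id=11: ✗
game_id=12: ✓ → 64
game_id=13: ✓ → 65
game_id=14: ✗
game_id=15: ✗
game_id=16: ✓ → 115
game_id=17: ✓ → 67
home_pts_avg = (103 + 110 + 87 + 79 + 64 + 65 + 115 + 67) / 8 = 86.25

86.25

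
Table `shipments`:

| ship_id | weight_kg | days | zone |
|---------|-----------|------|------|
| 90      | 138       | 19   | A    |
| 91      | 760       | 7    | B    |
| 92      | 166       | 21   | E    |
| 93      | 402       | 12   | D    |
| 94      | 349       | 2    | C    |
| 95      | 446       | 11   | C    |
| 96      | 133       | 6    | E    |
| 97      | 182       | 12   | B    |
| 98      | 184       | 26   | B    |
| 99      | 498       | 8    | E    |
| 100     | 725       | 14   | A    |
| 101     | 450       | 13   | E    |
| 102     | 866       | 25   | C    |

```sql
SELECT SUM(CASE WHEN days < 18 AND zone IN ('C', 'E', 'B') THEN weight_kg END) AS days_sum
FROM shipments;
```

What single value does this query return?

ship_id=90: ✗
ship_id=91: ✓ → 760
ship_id=92: ✗
ship_id=93: ✗
ship_id=94: ✓ → 349
ship_id=95: ✓ → 446
ship_id=96: ✓ → 133
ship_id=97: ✓ → 182
ship_id=98: ✗
ship_id=99: ✓ → 498
ship_id=100: ✗
ship_id=101: ✓ → 450
ship_id=102: ✗
days_sum = 760 + 349 + 446 + 133 + 182 + 498 + 450 = 2818

2818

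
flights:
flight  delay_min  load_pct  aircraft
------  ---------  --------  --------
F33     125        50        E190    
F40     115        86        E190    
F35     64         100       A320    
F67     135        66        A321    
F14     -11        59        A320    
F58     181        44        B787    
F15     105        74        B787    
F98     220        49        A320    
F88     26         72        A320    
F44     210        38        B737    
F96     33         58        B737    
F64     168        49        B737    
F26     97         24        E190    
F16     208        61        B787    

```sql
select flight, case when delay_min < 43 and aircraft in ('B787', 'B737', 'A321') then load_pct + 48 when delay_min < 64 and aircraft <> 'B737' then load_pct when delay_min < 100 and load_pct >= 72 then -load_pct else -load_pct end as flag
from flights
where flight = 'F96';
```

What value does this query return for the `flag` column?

flight = F96: delay_min=33, load_pct=58, aircraft=B737.
delay_min < 43 and aircraft in ('B787', 'B737', 'A321') → true → 106

106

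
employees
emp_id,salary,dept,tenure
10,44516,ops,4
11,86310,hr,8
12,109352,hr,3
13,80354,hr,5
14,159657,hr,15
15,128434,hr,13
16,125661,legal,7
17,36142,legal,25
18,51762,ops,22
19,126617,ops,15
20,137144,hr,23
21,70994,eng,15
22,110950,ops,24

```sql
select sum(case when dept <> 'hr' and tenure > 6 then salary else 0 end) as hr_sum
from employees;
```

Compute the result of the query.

emp_id=10: ✗
emp_id=11: ✗
emp_id=12: ✗
emp_id=13: ✗
emp_id=14: ✗
emp_id=15: ✗
emp_id=16: ✓ → 125661
emp_id=17: ✓ → 36142
emp_id=18: ✓ → 51762
emp_id=19: ✓ → 126617
emp_id=20: ✗
emp_id=21: ✓ → 70994
emp_id=22: ✓ → 110950
hr_sum = 125661 + 36142 + 51762 + 126617 + 70994 + 110950 = 522126

522126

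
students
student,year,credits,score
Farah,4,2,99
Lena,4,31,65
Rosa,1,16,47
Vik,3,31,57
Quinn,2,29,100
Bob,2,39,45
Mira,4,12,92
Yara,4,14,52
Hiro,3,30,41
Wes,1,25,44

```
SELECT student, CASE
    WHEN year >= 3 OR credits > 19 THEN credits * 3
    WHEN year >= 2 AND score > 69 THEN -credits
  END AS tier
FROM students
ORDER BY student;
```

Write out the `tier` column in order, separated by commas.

117, 6, 90, 93, 36, 87, NULL, 93, 75, 42

student=Bob: year >= 3 OR credits > 19 → 117
student=Farah: year >= 3 OR credits > 19 → 6
student=Hiro: year >= 3 OR credits > 19 → 90
student=Lena: year >= 3 OR credits > 19 → 93
student=Mira: year >= 3 OR credits > 19 → 36
student=Quinn: year >= 3 OR credits > 19 → 87
student=Rosa: (no match → NULL) → NULL
student=Vik: year >= 3 OR credits > 19 → 93
student=Wes: year >= 3 OR credits > 19 → 75
student=Yara: year >= 3 OR credits > 19 → 42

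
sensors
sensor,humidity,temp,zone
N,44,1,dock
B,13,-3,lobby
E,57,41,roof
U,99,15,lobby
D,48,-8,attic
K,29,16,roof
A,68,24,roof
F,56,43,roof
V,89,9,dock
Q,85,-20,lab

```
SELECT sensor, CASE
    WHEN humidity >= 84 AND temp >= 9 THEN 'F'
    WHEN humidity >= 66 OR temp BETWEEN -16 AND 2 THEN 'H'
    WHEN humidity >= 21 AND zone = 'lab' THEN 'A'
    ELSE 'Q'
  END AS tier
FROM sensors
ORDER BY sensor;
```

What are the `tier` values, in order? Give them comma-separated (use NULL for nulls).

H, H, H, Q, Q, Q, H, H, F, F

sensor=A: humidity >= 66 OR temp BETWEEN -16 AND 2 → H
sensor=B: humidity >= 66 OR temp BETWEEN -16 AND 2 → H
sensor=D: humidity >= 66 OR temp BETWEEN -16 AND 2 → H
sensor=E: ELSE → Q
sensor=F: ELSE → Q
sensor=K: ELSE → Q
sensor=N: humidity >= 66 OR temp BETWEEN -16 AND 2 → H
sensor=Q: humidity >= 66 OR temp BETWEEN -16 AND 2 → H
sensor=U: humidity >= 84 AND temp >= 9 → F
sensor=V: humidity >= 84 AND temp >= 9 → F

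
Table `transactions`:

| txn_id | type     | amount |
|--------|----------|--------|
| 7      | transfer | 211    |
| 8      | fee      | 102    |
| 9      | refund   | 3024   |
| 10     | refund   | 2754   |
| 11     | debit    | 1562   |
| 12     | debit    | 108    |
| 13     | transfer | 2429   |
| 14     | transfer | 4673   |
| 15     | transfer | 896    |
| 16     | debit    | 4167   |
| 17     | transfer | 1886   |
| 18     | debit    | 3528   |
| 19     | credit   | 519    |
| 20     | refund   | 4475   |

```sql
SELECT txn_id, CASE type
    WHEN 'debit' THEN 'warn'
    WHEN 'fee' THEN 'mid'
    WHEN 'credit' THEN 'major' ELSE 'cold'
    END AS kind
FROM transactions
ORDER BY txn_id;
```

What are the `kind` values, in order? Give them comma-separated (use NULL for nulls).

cold, mid, cold, cold, warn, warn, cold, cold, cold, warn, cold, warn, major, cold

txn_id=7: ELSE → cold
txn_id=8: type='fee' → mid
txn_id=9: ELSE → cold
txn_id=10: ELSE → cold
txn_id=11: type='debit' → warn
txn_id=12: type='debit' → warn
txn_id=13: ELSE → cold
txn_id=14: ELSE → cold
txn_id=15: ELSE → cold
txn_id=16: type='debit' → warn
txn_id=17: ELSE → cold
txn_id=18: type='debit' → warn
txn_id=19: type='credit' → major
txn_id=20: ELSE → cold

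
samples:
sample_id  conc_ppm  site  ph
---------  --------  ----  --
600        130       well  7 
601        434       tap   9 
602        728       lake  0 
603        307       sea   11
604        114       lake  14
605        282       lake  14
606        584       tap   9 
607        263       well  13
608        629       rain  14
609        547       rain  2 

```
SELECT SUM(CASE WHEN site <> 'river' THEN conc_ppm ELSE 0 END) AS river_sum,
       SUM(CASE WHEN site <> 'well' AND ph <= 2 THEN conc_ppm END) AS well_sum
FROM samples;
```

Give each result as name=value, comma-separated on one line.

river_sum=4018, well_sum=1275

[river_sum: site <> 'river']
sample_id=600: ✓ → 130
sample_id=601: ✓ → 434
sample_id=602: ✓ → 728
sample_id=603: ✓ → 307
sample_id=604: ✓ → 114
sample_id=605: ✓ → 282
sample_id=606: ✓ → 584
sample_id=607: ✓ → 263
sample_id=608: ✓ → 629
sample_id=609: ✓ → 547
river_sum = 130 + 434 + 728 + 307 + 114 + 282 + 584 + 263 + 629 + 547 = 4018
—
[well_sum: site <> 'well' AND ph <= 2]
sample_id=600: ✗
sample_id=601: ✗
sample_id=602: ✓ → 728
sample_id=603: ✗
sample_id=604: ✗
sample_id=605: ✗
sample_id=606: ✗
sample_id=607: ✗
sample_id=608: ✗
sample_id=609: ✓ → 547
well_sum = 728 + 547 = 1275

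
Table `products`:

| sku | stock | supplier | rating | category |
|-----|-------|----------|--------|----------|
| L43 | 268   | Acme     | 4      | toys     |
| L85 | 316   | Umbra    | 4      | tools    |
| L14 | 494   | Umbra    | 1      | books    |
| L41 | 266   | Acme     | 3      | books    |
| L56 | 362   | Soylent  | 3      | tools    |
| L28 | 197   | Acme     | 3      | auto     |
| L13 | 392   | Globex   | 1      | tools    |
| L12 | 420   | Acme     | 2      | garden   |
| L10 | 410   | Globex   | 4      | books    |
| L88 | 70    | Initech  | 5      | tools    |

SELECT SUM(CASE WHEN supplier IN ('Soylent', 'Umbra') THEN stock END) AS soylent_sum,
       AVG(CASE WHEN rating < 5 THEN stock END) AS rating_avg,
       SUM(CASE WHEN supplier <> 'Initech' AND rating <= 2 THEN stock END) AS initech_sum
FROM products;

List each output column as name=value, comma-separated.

soylent_sum=1172, rating_avg=347.2222222222, initech_sum=1306

[soylent_sum: supplier IN ('Soylent', 'Umbra')]
sku=L43: ✗
sku=L85: ✓ → 316
sku=L14: ✓ → 494
sku=L41: ✗
sku=L56: ✓ → 362
sku=L28: ✗
sku=L13: ✗
sku=L12: ✗
sku=L10: ✗
sku=L88: ✗
soylent_sum = 316 + 494 + 362 = 1172
—
[rating_avg: rating < 5]
sku=L43: ✓ → 268
sku=L85: ✓ → 316
sku=L14: ✓ → 494
sku=L41: ✓ → 266
sku=L56: ✓ → 362
sku=L28: ✓ → 197
sku=L13: ✓ → 392
sku=L12: ✓ → 420
sku=L10: ✓ → 410
sku=L88: ✗
rating_avg = (268 + 316 + 494 + 266 + 362 + 197 + 392 + 420 + 410) / 9 = 347.2222222222
—
[initech_sum: supplier <> 'Initech' AND rating <= 2]
sku=L43: ✗
sku=L85: ✗
sku=L14: ✓ → 494
sku=L41: ✗
sku=L56: ✗
sku=L28: ✗
sku=L13: ✓ → 392
sku=L12: ✓ → 420
sku=L10: ✗
sku=L88: ✗
initech_sum = 494 + 392 + 420 = 1306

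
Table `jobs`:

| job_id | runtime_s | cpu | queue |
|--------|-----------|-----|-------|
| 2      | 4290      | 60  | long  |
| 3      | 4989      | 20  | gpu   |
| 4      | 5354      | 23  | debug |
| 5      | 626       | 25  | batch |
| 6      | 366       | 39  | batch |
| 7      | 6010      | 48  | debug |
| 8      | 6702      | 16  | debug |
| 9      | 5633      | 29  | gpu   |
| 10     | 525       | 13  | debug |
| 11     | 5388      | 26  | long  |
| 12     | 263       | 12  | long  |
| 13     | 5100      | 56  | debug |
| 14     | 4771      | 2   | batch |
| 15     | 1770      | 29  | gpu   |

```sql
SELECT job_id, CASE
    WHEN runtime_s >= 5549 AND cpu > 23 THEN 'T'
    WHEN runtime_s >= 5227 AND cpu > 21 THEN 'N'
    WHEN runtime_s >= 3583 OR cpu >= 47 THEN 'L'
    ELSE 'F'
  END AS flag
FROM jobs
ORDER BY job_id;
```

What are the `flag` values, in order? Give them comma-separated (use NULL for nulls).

L, L, N, F, F, T, L, T, F, N, F, L, L, F

job_id=2: runtime_s >= 3583 OR cpu >= 47 → L
job_id=3: runtime_s >= 3583 OR cpu >= 47 → L
job_id=4: runtime_s >= 5227 AND cpu > 21 → N
job_id=5: ELSE → F
job_id=6: ELSE → F
job_id=7: runtime_s >= 5549 AND cpu > 23 → T
job_id=8: runtime_s >= 3583 OR cpu >= 47 → L
job_id=9: runtime_s >= 5549 AND cpu > 23 → T
job_id=10: ELSE → F
job_id=11: runtime_s >= 5227 AND cpu > 21 → N
job_id=12: ELSE → F
job_id=13: runtime_s >= 3583 OR cpu >= 47 → L
job_id=14: runtime_s >= 3583 OR cpu >= 47 → L
job_id=15: ELSE → F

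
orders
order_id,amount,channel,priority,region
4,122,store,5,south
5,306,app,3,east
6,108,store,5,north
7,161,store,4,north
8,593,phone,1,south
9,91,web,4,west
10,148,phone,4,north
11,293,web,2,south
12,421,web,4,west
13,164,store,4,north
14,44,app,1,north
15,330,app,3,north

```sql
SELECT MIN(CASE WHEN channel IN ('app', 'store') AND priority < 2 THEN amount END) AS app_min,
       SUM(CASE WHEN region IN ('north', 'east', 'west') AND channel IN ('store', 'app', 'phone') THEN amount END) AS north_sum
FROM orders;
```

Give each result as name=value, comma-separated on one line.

app_min=44, north_sum=1261

[app_min: channel IN ('app', 'store') AND priority < 2]
order_id=4: ✗
order_id=5: ✗
order_id=6: ✗
order_id=7: ✗
order_id=8: ✗
order_id=9: ✗
order_id=10: ✗
order_id=11: ✗
order_id=12: ✗
order_id=13: ✗
order_id=14: ✓ → 44
order_id=15: ✗
app_min = MIN(44) = 44
—
[north_sum: region IN ('north', 'east', 'west') AND channel IN ('store', 'app', 'phone')]
order_id=4: ✗
order_id=5: ✓ → 306
order_id=6: ✓ → 108
order_id=7: ✓ → 161
order_id=8: ✗
order_id=9: ✗
order_id=10: ✓ → 148
order_id=11: ✗
order_id=12: ✗
order_id=13: ✓ → 164
order_id=14: ✓ → 44
order_id=15: ✓ → 330
north_sum = 306 + 108 + 161 + 148 + 164 + 44 + 330 = 1261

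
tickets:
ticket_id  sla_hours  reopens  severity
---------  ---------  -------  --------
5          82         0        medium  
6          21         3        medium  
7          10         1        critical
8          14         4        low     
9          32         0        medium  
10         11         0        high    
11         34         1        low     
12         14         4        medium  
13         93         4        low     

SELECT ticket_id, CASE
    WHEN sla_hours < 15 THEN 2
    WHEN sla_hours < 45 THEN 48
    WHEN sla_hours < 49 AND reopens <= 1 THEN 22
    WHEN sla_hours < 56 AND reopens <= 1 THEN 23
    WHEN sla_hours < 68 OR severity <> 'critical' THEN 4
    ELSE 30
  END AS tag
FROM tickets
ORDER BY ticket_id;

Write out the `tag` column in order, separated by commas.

4, 48, 2, 2, 48, 2, 48, 2, 4

ticket_id=5: sla_hours < 68 OR severity <> 'critical' → 4
ticket_id=6: sla_hours < 45 → 48
ticket_id=7: sla_hours < 15 → 2
ticket_id=8: sla_hours < 15 → 2
ticket_id=9: sla_hours < 45 → 48
ticket_id=10: sla_hours < 15 → 2
ticket_id=11: sla_hours < 45 → 48
ticket_id=12: sla_hours < 15 → 2
ticket_id=13: sla_hours < 68 OR severity <> 'critical' → 4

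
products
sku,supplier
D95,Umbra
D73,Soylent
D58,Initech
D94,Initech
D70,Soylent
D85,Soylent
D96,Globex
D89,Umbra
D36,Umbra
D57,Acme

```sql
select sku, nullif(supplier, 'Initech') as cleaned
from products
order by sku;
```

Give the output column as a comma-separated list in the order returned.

Umbra, Acme, NULL, Soylent, Soylent, Soylent, Umbra, NULL, Umbra, Globex

sku=D36: supplier=Umbra vs Initech: differ → Umbra
sku=D57: supplier=Acme vs Initech: differ → Acme
sku=D58: supplier=Initech vs Initech: equal → NULL
sku=D70: supplier=Soylent vs Initech: differ → Soylent
sku=D73: supplier=Soylent vs Initech: differ → Soylent
sku=D85: supplier=Soylent vs Initech: differ → Soylent
sku=D89: supplier=Umbra vs Initech: differ → Umbra
sku=D94: supplier=Initech vs Initech: equal → NULL
sku=D95: supplier=Umbra vs Initech: differ → Umbra
sku=D96: supplier=Globex vs Initech: differ → Globex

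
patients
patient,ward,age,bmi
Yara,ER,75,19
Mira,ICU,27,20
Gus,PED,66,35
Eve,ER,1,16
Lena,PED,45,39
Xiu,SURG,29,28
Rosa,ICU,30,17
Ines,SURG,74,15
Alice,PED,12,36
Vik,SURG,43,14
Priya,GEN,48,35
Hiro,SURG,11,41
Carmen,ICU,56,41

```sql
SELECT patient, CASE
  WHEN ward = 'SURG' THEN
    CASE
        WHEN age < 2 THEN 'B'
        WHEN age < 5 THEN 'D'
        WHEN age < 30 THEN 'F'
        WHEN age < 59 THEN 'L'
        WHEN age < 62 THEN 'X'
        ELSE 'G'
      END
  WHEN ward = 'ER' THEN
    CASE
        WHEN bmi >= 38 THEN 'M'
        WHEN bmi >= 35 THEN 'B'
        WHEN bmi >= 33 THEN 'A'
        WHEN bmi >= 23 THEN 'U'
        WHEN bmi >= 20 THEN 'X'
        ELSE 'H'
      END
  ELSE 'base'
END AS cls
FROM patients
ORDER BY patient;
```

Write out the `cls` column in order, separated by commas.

patient=Alice: ward='PED' → outer ELSE → base
patient=Carmen: ward='ICU' → outer ELSE → base
patient=Eve: ward='ER' → inner[ELSE] → H
patient=Gus: ward='PED' → outer ELSE → base
patient=Hiro: ward='SURG' → inner[age < 30] → F
patient=Ines: ward='SURG' → inner[ELSE] → G
patient=Lena: ward='PED' → outer ELSE → base
patient=Mira: ward='ICU' → outer ELSE → base
patient=Priya: ward='GEN' → outer ELSE → base
patient=Rosa: ward='ICU' → outer ELSE → base
patient=Vik: ward='SURG' → inner[age < 59] → L
patient=Xiu: ward='SURG' → inner[age < 30] → F
patient=Yara: ward='ER' → inner[ELSE] → H

base, base, H, base, F, G, base, base, base, base, L, F, H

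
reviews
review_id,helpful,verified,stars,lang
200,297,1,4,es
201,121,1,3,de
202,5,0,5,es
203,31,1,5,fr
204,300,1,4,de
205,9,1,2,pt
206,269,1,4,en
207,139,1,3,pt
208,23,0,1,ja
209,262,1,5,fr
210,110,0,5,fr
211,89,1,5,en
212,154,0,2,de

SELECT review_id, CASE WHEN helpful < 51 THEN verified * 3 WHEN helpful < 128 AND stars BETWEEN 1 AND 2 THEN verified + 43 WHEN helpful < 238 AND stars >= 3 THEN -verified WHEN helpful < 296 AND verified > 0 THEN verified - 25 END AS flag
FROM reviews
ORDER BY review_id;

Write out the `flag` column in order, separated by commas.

review_id=200: (no match → NULL) → NULL
review_id=201: helpful < 238 AND stars >= 3 → -1
review_id=202: helpful < 51 → 0
review_id=203: helpful < 51 → 3
review_id=204: (no match → NULL) → NULL
review_id=205: helpful < 51 → 3
review_id=206: helpful < 296 AND verified > 0 → -24
review_id=207: helpful < 238 AND stars >= 3 → -1
review_id=208: helpful < 51 → 0
review_id=209: helpful < 296 AND verified > 0 → -24
review_id=210: helpful < 238 AND stars >= 3 → 0
review_id=211: helpful < 238 AND stars >= 3 → -1
review_id=212: (no match → NULL) → NULL

NULL, -1, 0, 3, NULL, 3, -24, -1, 0, -24, 0, -1, NULL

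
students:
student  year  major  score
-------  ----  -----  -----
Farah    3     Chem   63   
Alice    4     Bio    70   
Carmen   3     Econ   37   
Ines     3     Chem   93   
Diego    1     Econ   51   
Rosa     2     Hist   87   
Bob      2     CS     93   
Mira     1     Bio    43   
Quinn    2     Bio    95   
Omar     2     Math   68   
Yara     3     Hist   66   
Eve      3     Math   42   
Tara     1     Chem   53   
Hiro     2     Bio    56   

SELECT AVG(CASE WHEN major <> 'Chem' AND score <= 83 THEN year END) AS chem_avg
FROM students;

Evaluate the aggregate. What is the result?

student=Farah: ✗
student=Alice: ✓ → 4
student=Carmen: ✓ → 3
student=Ines: ✗
student=Diego: ✓ → 1
student=Rosa: ✗
student=Bob: ✗
student=Mira: ✓ → 1
student=Quinn: ✗
student=Omar: ✓ → 2
student=Yara: ✓ → 3
student=Eve: ✓ → 3
student=Tara: ✗
student=Hiro: ✓ → 2
chem_avg = (4 + 3 + 1 + 1 + 2 + 3 + 3 + 2) / 8 = 2.375

2.375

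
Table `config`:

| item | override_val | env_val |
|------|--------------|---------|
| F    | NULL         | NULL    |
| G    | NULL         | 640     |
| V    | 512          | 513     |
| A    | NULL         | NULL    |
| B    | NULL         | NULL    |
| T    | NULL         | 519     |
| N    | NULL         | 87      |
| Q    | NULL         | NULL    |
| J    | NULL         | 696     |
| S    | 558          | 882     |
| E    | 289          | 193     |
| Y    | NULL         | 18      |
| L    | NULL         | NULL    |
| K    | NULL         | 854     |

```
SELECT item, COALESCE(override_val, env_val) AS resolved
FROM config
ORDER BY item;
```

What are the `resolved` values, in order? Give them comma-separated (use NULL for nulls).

item=A: override_val=NULL, env_val=NULL (all NULL) → NULL
item=B: override_val=NULL, env_val=NULL (all NULL) → NULL
item=E: override_val=289 → 289
item=F: override_val=NULL, env_val=NULL (all NULL) → NULL
item=G: override_val=NULL, env_val=640 → 640
item=J: override_val=NULL, env_val=696 → 696
item=K: override_val=NULL, env_val=854 → 854
item=L: override_val=NULL, env_val=NULL (all NULL) → NULL
item=N: override_val=NULL, env_val=87 → 87
item=Q: override_val=NULL, env_val=NULL (all NULL) → NULL
item=S: override_val=558 → 558
item=T: override_val=NULL, env_val=519 → 519
item=V: override_val=512 → 512
item=Y: override_val=NULL, env_val=18 → 18

NULL, NULL, 289, NULL, 640, 696, 854, NULL, 87, NULL, 558, 519, 512, 18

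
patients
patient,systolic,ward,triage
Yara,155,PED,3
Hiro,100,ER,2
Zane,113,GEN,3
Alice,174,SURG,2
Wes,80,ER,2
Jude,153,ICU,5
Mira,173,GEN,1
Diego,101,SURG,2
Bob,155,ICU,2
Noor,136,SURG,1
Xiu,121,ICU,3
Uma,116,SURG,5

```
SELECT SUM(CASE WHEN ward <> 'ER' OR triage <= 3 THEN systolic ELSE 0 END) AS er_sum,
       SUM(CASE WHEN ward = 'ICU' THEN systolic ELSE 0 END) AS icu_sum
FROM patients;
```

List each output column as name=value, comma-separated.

[er_sum: ward <> 'ER' OR triage <= 3]
patient=Yara: ✓ → 155
patient=Hiro: ✓ → 100
patient=Zane: ✓ → 113
patient=Alice: ✓ → 174
patient=Wes: ✓ → 80
patient=Jude: ✓ → 153
patient=Mira: ✓ → 173
patient=Diego: ✓ → 101
patient=Bob: ✓ → 155
patient=Noor: ✓ → 136
patient=Xiu: ✓ → 121
patient=Uma: ✓ → 116
er_sum = 155 + 100 + 113 + 174 + 80 + 153 + 173 + 101 + 155 + 136 + 121 + 116 = 1577
—
[icu_sum: ward = 'ICU']
patient=Yara: ✗
patient=Hiro: ✗
patient=Zane: ✗
patient=Alice: ✗
patient=Wes: ✗
patient=Jude: ✓ → 153
patient=Mira: ✗
patient=Diego: ✗
patient=Bob: ✓ → 155
patient=Noor: ✗
patient=Xiu: ✓ → 121
patient=Uma: ✗
icu_sum = 153 + 155 + 121 = 429

er_sum=1577, icu_sum=429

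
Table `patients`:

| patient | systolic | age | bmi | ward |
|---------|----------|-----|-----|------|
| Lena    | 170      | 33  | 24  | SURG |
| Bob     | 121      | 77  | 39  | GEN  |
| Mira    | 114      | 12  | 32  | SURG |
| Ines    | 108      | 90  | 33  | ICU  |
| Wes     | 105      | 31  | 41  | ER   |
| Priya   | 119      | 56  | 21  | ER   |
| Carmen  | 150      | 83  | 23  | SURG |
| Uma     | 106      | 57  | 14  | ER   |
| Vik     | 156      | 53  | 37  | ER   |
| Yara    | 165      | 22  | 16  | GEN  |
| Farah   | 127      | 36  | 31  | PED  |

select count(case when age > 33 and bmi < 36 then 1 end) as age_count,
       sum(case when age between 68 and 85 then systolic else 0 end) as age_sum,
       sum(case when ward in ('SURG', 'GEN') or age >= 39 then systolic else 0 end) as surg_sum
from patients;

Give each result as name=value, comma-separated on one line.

[age_count: age > 33 and bmi < 36]
patient=Lena: ✗
patient=Bob: ✗
patient=Mira: ✗
patient=Ines: ✓ → 1
patient=Wes: ✗
patient=Priya: ✓ → 1
patient=Carmen: ✓ → 1
patient=Uma: ✓ → 1
patient=Vik: ✗
patient=Yara: ✗
patient=Farah: ✓ → 1
age_count = COUNT(1, 1, 1, 1, 1) = 5
—
[age_sum: age between 68 and 85]
patient=Lena: ✗
patient=Bob: ✓ → 121
patient=Mira: ✗
patient=Ines: ✗
patient=Wes: ✗
patient=Priya: ✗
patient=Carmen: ✓ → 150
patient=Uma: ✗
patient=Vik: ✗
patient=Yara: ✗
patient=Farah: ✗
age_sum = 121 + 150 = 271
—
[surg_sum: ward in ('SURG', 'GEN') or age >= 39]
patient=Lena: ✓ → 170
patient=Bob: ✓ → 121
patient=Mira: ✓ → 114
patient=Ines: ✓ → 108
patient=Wes: ✗
patient=Priya: ✓ → 119
patient=Carmen: ✓ → 150
patient=Uma: ✓ → 106
patient=Vik: ✓ → 156
patient=Yara: ✓ → 165
patient=Farah: ✗
surg_sum = 170 + 121 + 114 + 108 + 119 + 150 + 106 + 156 + 165 = 1209

age_count=5, age_sum=271, surg_sum=1209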